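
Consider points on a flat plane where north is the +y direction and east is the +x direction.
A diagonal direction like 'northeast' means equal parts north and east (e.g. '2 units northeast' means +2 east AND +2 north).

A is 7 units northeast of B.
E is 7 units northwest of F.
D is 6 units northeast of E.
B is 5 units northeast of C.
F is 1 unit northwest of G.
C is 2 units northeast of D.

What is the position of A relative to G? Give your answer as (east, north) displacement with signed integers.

Place G at the origin (east=0, north=0).
  F is 1 unit northwest of G: delta (east=-1, north=+1); F at (east=-1, north=1).
  E is 7 units northwest of F: delta (east=-7, north=+7); E at (east=-8, north=8).
  D is 6 units northeast of E: delta (east=+6, north=+6); D at (east=-2, north=14).
  C is 2 units northeast of D: delta (east=+2, north=+2); C at (east=0, north=16).
  B is 5 units northeast of C: delta (east=+5, north=+5); B at (east=5, north=21).
  A is 7 units northeast of B: delta (east=+7, north=+7); A at (east=12, north=28).
Therefore A relative to G: (east=12, north=28).

Answer: A is at (east=12, north=28) relative to G.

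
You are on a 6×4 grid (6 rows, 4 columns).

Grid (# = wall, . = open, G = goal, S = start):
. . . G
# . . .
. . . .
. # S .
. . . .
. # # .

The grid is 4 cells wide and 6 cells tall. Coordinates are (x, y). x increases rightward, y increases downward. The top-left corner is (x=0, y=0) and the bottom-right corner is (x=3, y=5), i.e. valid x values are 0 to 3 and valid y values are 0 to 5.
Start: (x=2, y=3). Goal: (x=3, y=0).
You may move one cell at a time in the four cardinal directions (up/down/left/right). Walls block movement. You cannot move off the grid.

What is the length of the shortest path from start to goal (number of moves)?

Answer: Shortest path length: 4

Derivation:
BFS from (x=2, y=3) until reaching (x=3, y=0):
  Distance 0: (x=2, y=3)
  Distance 1: (x=2, y=2), (x=3, y=3), (x=2, y=4)
  Distance 2: (x=2, y=1), (x=1, y=2), (x=3, y=2), (x=1, y=4), (x=3, y=4)
  Distance 3: (x=2, y=0), (x=1, y=1), (x=3, y=1), (x=0, y=2), (x=0, y=4), (x=3, y=5)
  Distance 4: (x=1, y=0), (x=3, y=0), (x=0, y=3), (x=0, y=5)  <- goal reached here
One shortest path (4 moves): (x=2, y=3) -> (x=3, y=3) -> (x=3, y=2) -> (x=3, y=1) -> (x=3, y=0)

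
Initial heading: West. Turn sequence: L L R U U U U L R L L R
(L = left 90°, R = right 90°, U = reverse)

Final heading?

Start: West
  L (left (90° counter-clockwise)) -> South
  L (left (90° counter-clockwise)) -> East
  R (right (90° clockwise)) -> South
  U (U-turn (180°)) -> North
  U (U-turn (180°)) -> South
  U (U-turn (180°)) -> North
  U (U-turn (180°)) -> South
  L (left (90° counter-clockwise)) -> East
  R (right (90° clockwise)) -> South
  L (left (90° counter-clockwise)) -> East
  L (left (90° counter-clockwise)) -> North
  R (right (90° clockwise)) -> East
Final: East

Answer: Final heading: East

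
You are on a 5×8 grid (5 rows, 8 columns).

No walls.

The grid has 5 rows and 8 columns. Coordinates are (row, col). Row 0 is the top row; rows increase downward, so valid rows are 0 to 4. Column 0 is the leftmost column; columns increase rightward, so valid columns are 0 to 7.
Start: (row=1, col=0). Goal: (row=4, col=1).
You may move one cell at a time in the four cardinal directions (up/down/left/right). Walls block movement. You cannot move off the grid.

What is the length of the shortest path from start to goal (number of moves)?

BFS from (row=1, col=0) until reaching (row=4, col=1):
  Distance 0: (row=1, col=0)
  Distance 1: (row=0, col=0), (row=1, col=1), (row=2, col=0)
  Distance 2: (row=0, col=1), (row=1, col=2), (row=2, col=1), (row=3, col=0)
  Distance 3: (row=0, col=2), (row=1, col=3), (row=2, col=2), (row=3, col=1), (row=4, col=0)
  Distance 4: (row=0, col=3), (row=1, col=4), (row=2, col=3), (row=3, col=2), (row=4, col=1)  <- goal reached here
One shortest path (4 moves): (row=1, col=0) -> (row=1, col=1) -> (row=2, col=1) -> (row=3, col=1) -> (row=4, col=1)

Answer: Shortest path length: 4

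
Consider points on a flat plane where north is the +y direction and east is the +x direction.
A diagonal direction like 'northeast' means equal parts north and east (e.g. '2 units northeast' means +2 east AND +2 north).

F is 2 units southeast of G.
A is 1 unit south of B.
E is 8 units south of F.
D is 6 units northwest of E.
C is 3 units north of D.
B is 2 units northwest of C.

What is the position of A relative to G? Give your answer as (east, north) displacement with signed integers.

Place G at the origin (east=0, north=0).
  F is 2 units southeast of G: delta (east=+2, north=-2); F at (east=2, north=-2).
  E is 8 units south of F: delta (east=+0, north=-8); E at (east=2, north=-10).
  D is 6 units northwest of E: delta (east=-6, north=+6); D at (east=-4, north=-4).
  C is 3 units north of D: delta (east=+0, north=+3); C at (east=-4, north=-1).
  B is 2 units northwest of C: delta (east=-2, north=+2); B at (east=-6, north=1).
  A is 1 unit south of B: delta (east=+0, north=-1); A at (east=-6, north=0).
Therefore A relative to G: (east=-6, north=0).

Answer: A is at (east=-6, north=0) relative to G.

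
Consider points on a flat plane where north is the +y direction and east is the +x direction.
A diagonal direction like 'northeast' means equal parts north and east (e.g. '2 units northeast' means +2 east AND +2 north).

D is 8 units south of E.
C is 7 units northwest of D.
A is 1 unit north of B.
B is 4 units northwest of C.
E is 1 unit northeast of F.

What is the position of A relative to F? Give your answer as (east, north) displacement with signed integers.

Answer: A is at (east=-10, north=5) relative to F.

Derivation:
Place F at the origin (east=0, north=0).
  E is 1 unit northeast of F: delta (east=+1, north=+1); E at (east=1, north=1).
  D is 8 units south of E: delta (east=+0, north=-8); D at (east=1, north=-7).
  C is 7 units northwest of D: delta (east=-7, north=+7); C at (east=-6, north=0).
  B is 4 units northwest of C: delta (east=-4, north=+4); B at (east=-10, north=4).
  A is 1 unit north of B: delta (east=+0, north=+1); A at (east=-10, north=5).
Therefore A relative to F: (east=-10, north=5).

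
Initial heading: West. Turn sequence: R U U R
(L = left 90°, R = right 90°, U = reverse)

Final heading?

Answer: Final heading: East

Derivation:
Start: West
  R (right (90° clockwise)) -> North
  U (U-turn (180°)) -> South
  U (U-turn (180°)) -> North
  R (right (90° clockwise)) -> East
Final: East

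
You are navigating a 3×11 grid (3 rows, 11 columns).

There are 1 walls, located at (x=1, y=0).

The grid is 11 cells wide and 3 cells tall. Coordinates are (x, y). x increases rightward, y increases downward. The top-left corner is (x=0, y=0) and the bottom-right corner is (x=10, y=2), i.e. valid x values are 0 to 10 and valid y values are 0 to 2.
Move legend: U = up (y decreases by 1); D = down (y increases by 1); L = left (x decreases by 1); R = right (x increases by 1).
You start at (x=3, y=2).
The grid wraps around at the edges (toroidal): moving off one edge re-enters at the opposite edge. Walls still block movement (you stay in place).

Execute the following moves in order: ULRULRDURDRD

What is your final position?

Answer: Final position: (x=5, y=2)

Derivation:
Start: (x=3, y=2)
  U (up): (x=3, y=2) -> (x=3, y=1)
  L (left): (x=3, y=1) -> (x=2, y=1)
  R (right): (x=2, y=1) -> (x=3, y=1)
  U (up): (x=3, y=1) -> (x=3, y=0)
  L (left): (x=3, y=0) -> (x=2, y=0)
  R (right): (x=2, y=0) -> (x=3, y=0)
  D (down): (x=3, y=0) -> (x=3, y=1)
  U (up): (x=3, y=1) -> (x=3, y=0)
  R (right): (x=3, y=0) -> (x=4, y=0)
  D (down): (x=4, y=0) -> (x=4, y=1)
  R (right): (x=4, y=1) -> (x=5, y=1)
  D (down): (x=5, y=1) -> (x=5, y=2)
Final: (x=5, y=2)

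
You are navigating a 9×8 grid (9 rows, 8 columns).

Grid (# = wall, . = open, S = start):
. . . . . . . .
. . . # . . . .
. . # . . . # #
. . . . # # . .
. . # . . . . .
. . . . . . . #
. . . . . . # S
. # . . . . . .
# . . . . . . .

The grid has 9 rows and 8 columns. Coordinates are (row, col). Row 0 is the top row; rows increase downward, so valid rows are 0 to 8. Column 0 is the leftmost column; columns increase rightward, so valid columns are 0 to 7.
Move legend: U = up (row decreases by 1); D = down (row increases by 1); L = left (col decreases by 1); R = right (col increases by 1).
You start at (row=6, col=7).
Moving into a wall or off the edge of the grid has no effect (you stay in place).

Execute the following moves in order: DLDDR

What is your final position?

Start: (row=6, col=7)
  D (down): (row=6, col=7) -> (row=7, col=7)
  L (left): (row=7, col=7) -> (row=7, col=6)
  D (down): (row=7, col=6) -> (row=8, col=6)
  D (down): blocked, stay at (row=8, col=6)
  R (right): (row=8, col=6) -> (row=8, col=7)
Final: (row=8, col=7)

Answer: Final position: (row=8, col=7)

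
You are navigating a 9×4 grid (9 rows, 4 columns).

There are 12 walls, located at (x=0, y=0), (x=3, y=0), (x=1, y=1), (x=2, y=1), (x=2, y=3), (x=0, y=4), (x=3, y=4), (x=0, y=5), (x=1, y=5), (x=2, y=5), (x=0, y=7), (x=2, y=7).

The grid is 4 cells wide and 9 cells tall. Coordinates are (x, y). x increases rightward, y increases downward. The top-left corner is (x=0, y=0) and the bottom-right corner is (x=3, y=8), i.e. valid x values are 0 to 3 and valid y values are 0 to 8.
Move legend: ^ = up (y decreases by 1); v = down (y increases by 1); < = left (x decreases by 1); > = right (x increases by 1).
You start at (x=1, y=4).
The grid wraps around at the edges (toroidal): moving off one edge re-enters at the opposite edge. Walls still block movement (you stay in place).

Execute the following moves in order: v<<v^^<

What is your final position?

Start: (x=1, y=4)
  v (down): blocked, stay at (x=1, y=4)
  < (left): blocked, stay at (x=1, y=4)
  < (left): blocked, stay at (x=1, y=4)
  v (down): blocked, stay at (x=1, y=4)
  ^ (up): (x=1, y=4) -> (x=1, y=3)
  ^ (up): (x=1, y=3) -> (x=1, y=2)
  < (left): (x=1, y=2) -> (x=0, y=2)
Final: (x=0, y=2)

Answer: Final position: (x=0, y=2)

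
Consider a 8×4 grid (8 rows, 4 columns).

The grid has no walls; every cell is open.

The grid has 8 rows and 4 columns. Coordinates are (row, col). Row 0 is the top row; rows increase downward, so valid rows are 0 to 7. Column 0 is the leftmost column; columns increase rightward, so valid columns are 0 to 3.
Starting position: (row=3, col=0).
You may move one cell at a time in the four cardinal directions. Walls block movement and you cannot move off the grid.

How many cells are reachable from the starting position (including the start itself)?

BFS flood-fill from (row=3, col=0):
  Distance 0: (row=3, col=0)
  Distance 1: (row=2, col=0), (row=3, col=1), (row=4, col=0)
  Distance 2: (row=1, col=0), (row=2, col=1), (row=3, col=2), (row=4, col=1), (row=5, col=0)
  Distance 3: (row=0, col=0), (row=1, col=1), (row=2, col=2), (row=3, col=3), (row=4, col=2), (row=5, col=1), (row=6, col=0)
  Distance 4: (row=0, col=1), (row=1, col=2), (row=2, col=3), (row=4, col=3), (row=5, col=2), (row=6, col=1), (row=7, col=0)
  Distance 5: (row=0, col=2), (row=1, col=3), (row=5, col=3), (row=6, col=2), (row=7, col=1)
  Distance 6: (row=0, col=3), (row=6, col=3), (row=7, col=2)
  Distance 7: (row=7, col=3)
Total reachable: 32 (grid has 32 open cells total)

Answer: Reachable cells: 32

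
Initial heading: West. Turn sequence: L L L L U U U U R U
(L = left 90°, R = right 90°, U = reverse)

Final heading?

Answer: Final heading: South

Derivation:
Start: West
  L (left (90° counter-clockwise)) -> South
  L (left (90° counter-clockwise)) -> East
  L (left (90° counter-clockwise)) -> North
  L (left (90° counter-clockwise)) -> West
  U (U-turn (180°)) -> East
  U (U-turn (180°)) -> West
  U (U-turn (180°)) -> East
  U (U-turn (180°)) -> West
  R (right (90° clockwise)) -> North
  U (U-turn (180°)) -> South
Final: South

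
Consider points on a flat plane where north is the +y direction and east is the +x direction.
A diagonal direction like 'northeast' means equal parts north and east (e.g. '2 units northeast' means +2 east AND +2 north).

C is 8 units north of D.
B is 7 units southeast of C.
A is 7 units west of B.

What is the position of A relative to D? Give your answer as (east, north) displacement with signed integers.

Answer: A is at (east=0, north=1) relative to D.

Derivation:
Place D at the origin (east=0, north=0).
  C is 8 units north of D: delta (east=+0, north=+8); C at (east=0, north=8).
  B is 7 units southeast of C: delta (east=+7, north=-7); B at (east=7, north=1).
  A is 7 units west of B: delta (east=-7, north=+0); A at (east=0, north=1).
Therefore A relative to D: (east=0, north=1).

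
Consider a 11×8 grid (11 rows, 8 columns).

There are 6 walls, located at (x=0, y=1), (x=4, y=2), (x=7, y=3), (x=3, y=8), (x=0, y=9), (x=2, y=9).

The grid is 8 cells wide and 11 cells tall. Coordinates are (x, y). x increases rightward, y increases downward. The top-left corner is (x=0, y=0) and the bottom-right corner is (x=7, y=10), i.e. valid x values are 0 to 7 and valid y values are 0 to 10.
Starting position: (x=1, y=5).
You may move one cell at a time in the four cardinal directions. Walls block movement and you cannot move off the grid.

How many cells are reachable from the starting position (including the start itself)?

BFS flood-fill from (x=1, y=5):
  Distance 0: (x=1, y=5)
  Distance 1: (x=1, y=4), (x=0, y=5), (x=2, y=5), (x=1, y=6)
  Distance 2: (x=1, y=3), (x=0, y=4), (x=2, y=4), (x=3, y=5), (x=0, y=6), (x=2, y=6), (x=1, y=7)
  Distance 3: (x=1, y=2), (x=0, y=3), (x=2, y=3), (x=3, y=4), (x=4, y=5), (x=3, y=6), (x=0, y=7), (x=2, y=7), (x=1, y=8)
  Distance 4: (x=1, y=1), (x=0, y=2), (x=2, y=2), (x=3, y=3), (x=4, y=4), (x=5, y=5), (x=4, y=6), (x=3, y=7), (x=0, y=8), (x=2, y=8), (x=1, y=9)
  Distance 5: (x=1, y=0), (x=2, y=1), (x=3, y=2), (x=4, y=3), (x=5, y=4), (x=6, y=5), (x=5, y=6), (x=4, y=7), (x=1, y=10)
  Distance 6: (x=0, y=0), (x=2, y=0), (x=3, y=1), (x=5, y=3), (x=6, y=4), (x=7, y=5), (x=6, y=6), (x=5, y=7), (x=4, y=8), (x=0, y=10), (x=2, y=10)
  Distance 7: (x=3, y=0), (x=4, y=1), (x=5, y=2), (x=6, y=3), (x=7, y=4), (x=7, y=6), (x=6, y=7), (x=5, y=8), (x=4, y=9), (x=3, y=10)
  Distance 8: (x=4, y=0), (x=5, y=1), (x=6, y=2), (x=7, y=7), (x=6, y=8), (x=3, y=9), (x=5, y=9), (x=4, y=10)
  Distance 9: (x=5, y=0), (x=6, y=1), (x=7, y=2), (x=7, y=8), (x=6, y=9), (x=5, y=10)
  Distance 10: (x=6, y=0), (x=7, y=1), (x=7, y=9), (x=6, y=10)
  Distance 11: (x=7, y=0), (x=7, y=10)
Total reachable: 82 (grid has 82 open cells total)

Answer: Reachable cells: 82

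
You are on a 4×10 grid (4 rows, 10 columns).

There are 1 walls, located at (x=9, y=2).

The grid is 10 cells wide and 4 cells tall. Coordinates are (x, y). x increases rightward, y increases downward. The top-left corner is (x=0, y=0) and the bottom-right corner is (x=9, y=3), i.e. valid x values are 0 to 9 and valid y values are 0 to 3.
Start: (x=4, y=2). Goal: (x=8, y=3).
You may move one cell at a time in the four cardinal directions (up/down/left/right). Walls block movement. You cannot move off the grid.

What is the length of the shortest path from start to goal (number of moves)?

Answer: Shortest path length: 5

Derivation:
BFS from (x=4, y=2) until reaching (x=8, y=3):
  Distance 0: (x=4, y=2)
  Distance 1: (x=4, y=1), (x=3, y=2), (x=5, y=2), (x=4, y=3)
  Distance 2: (x=4, y=0), (x=3, y=1), (x=5, y=1), (x=2, y=2), (x=6, y=2), (x=3, y=3), (x=5, y=3)
  Distance 3: (x=3, y=0), (x=5, y=0), (x=2, y=1), (x=6, y=1), (x=1, y=2), (x=7, y=2), (x=2, y=3), (x=6, y=3)
  Distance 4: (x=2, y=0), (x=6, y=0), (x=1, y=1), (x=7, y=1), (x=0, y=2), (x=8, y=2), (x=1, y=3), (x=7, y=3)
  Distance 5: (x=1, y=0), (x=7, y=0), (x=0, y=1), (x=8, y=1), (x=0, y=3), (x=8, y=3)  <- goal reached here
One shortest path (5 moves): (x=4, y=2) -> (x=5, y=2) -> (x=6, y=2) -> (x=7, y=2) -> (x=8, y=2) -> (x=8, y=3)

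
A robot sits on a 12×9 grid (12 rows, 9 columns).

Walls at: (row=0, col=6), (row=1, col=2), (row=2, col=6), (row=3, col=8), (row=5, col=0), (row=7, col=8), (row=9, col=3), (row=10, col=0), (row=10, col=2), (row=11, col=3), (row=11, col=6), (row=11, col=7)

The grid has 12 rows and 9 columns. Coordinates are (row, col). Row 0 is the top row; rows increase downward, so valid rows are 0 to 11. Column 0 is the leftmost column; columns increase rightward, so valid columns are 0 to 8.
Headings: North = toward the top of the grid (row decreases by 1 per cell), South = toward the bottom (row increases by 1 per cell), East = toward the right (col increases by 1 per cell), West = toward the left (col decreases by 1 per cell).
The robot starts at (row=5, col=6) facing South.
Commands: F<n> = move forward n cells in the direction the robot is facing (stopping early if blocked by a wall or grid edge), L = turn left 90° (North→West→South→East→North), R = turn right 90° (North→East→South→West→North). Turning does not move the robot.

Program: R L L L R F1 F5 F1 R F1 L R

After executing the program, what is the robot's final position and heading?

Answer: Final position: (row=6, col=8), facing South

Derivation:
Start: (row=5, col=6), facing South
  R: turn right, now facing West
  L: turn left, now facing South
  L: turn left, now facing East
  L: turn left, now facing North
  R: turn right, now facing East
  F1: move forward 1, now at (row=5, col=7)
  F5: move forward 1/5 (blocked), now at (row=5, col=8)
  F1: move forward 0/1 (blocked), now at (row=5, col=8)
  R: turn right, now facing South
  F1: move forward 1, now at (row=6, col=8)
  L: turn left, now facing East
  R: turn right, now facing South
Final: (row=6, col=8), facing South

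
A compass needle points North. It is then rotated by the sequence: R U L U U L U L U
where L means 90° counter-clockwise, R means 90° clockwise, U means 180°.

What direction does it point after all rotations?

Start: North
  R (right (90° clockwise)) -> East
  U (U-turn (180°)) -> West
  L (left (90° counter-clockwise)) -> South
  U (U-turn (180°)) -> North
  U (U-turn (180°)) -> South
  L (left (90° counter-clockwise)) -> East
  U (U-turn (180°)) -> West
  L (left (90° counter-clockwise)) -> South
  U (U-turn (180°)) -> North
Final: North

Answer: Final heading: North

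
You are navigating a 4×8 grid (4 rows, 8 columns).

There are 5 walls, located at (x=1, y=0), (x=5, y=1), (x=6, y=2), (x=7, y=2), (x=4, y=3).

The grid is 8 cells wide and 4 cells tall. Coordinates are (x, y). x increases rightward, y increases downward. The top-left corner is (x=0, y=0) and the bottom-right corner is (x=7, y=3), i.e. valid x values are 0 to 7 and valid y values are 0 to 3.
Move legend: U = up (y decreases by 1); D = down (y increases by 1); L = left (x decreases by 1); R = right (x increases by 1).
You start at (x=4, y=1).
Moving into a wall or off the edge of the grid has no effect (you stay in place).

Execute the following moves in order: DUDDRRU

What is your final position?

Answer: Final position: (x=5, y=2)

Derivation:
Start: (x=4, y=1)
  D (down): (x=4, y=1) -> (x=4, y=2)
  U (up): (x=4, y=2) -> (x=4, y=1)
  D (down): (x=4, y=1) -> (x=4, y=2)
  D (down): blocked, stay at (x=4, y=2)
  R (right): (x=4, y=2) -> (x=5, y=2)
  R (right): blocked, stay at (x=5, y=2)
  U (up): blocked, stay at (x=5, y=2)
Final: (x=5, y=2)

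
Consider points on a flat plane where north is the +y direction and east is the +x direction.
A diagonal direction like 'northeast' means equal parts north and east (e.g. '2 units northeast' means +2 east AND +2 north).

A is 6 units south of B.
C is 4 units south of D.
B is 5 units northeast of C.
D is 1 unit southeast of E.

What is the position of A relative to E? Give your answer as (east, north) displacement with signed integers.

Place E at the origin (east=0, north=0).
  D is 1 unit southeast of E: delta (east=+1, north=-1); D at (east=1, north=-1).
  C is 4 units south of D: delta (east=+0, north=-4); C at (east=1, north=-5).
  B is 5 units northeast of C: delta (east=+5, north=+5); B at (east=6, north=0).
  A is 6 units south of B: delta (east=+0, north=-6); A at (east=6, north=-6).
Therefore A relative to E: (east=6, north=-6).

Answer: A is at (east=6, north=-6) relative to E.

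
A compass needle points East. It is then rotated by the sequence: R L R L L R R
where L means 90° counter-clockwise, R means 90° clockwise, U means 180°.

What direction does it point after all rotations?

Answer: Final heading: South

Derivation:
Start: East
  R (right (90° clockwise)) -> South
  L (left (90° counter-clockwise)) -> East
  R (right (90° clockwise)) -> South
  L (left (90° counter-clockwise)) -> East
  L (left (90° counter-clockwise)) -> North
  R (right (90° clockwise)) -> East
  R (right (90° clockwise)) -> South
Final: South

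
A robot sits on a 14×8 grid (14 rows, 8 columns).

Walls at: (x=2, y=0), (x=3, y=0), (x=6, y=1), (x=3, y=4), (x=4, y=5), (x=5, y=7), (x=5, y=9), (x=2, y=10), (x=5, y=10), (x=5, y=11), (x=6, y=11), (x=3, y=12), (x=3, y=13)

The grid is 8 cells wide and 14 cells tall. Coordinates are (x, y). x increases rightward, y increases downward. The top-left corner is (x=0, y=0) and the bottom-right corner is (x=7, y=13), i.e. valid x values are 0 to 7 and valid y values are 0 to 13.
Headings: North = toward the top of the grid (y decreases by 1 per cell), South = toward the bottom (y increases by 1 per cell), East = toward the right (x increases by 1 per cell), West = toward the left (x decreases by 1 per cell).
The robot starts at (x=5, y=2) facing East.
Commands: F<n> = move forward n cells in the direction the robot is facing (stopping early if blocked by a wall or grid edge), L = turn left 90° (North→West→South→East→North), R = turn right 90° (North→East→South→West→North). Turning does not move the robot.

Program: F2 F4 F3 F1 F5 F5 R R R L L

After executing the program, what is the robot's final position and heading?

Answer: Final position: (x=7, y=2), facing South

Derivation:
Start: (x=5, y=2), facing East
  F2: move forward 2, now at (x=7, y=2)
  F4: move forward 0/4 (blocked), now at (x=7, y=2)
  F3: move forward 0/3 (blocked), now at (x=7, y=2)
  F1: move forward 0/1 (blocked), now at (x=7, y=2)
  F5: move forward 0/5 (blocked), now at (x=7, y=2)
  F5: move forward 0/5 (blocked), now at (x=7, y=2)
  R: turn right, now facing South
  R: turn right, now facing West
  R: turn right, now facing North
  L: turn left, now facing West
  L: turn left, now facing South
Final: (x=7, y=2), facing South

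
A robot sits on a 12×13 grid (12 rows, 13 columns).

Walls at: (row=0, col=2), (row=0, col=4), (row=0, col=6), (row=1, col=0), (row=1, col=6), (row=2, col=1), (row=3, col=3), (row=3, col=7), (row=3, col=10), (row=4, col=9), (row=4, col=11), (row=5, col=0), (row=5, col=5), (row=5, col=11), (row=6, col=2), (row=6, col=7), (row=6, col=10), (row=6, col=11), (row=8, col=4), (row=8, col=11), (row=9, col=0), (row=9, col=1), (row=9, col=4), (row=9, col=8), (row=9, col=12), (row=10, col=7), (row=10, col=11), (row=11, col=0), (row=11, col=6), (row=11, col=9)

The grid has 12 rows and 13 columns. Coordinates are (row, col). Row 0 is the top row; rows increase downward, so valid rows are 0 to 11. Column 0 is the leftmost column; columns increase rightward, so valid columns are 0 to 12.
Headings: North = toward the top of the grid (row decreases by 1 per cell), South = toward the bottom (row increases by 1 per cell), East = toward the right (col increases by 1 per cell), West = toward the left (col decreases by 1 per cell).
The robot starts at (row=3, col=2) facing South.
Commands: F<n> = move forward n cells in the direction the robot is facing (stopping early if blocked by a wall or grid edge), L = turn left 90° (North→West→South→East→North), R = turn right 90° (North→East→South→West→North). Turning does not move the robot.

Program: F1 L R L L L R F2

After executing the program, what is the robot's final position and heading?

Start: (row=3, col=2), facing South
  F1: move forward 1, now at (row=4, col=2)
  L: turn left, now facing East
  R: turn right, now facing South
  L: turn left, now facing East
  L: turn left, now facing North
  L: turn left, now facing West
  R: turn right, now facing North
  F2: move forward 2, now at (row=2, col=2)
Final: (row=2, col=2), facing North

Answer: Final position: (row=2, col=2), facing North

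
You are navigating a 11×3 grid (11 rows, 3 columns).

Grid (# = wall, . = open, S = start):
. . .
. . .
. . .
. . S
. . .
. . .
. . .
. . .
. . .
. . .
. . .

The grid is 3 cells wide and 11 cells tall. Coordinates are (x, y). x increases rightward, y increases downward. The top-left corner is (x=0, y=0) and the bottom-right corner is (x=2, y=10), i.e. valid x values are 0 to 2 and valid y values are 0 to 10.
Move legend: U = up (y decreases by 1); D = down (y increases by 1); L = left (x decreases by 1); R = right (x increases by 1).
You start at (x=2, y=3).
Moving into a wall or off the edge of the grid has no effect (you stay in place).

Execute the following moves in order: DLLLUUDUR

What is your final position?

Answer: Final position: (x=1, y=2)

Derivation:
Start: (x=2, y=3)
  D (down): (x=2, y=3) -> (x=2, y=4)
  L (left): (x=2, y=4) -> (x=1, y=4)
  L (left): (x=1, y=4) -> (x=0, y=4)
  L (left): blocked, stay at (x=0, y=4)
  U (up): (x=0, y=4) -> (x=0, y=3)
  U (up): (x=0, y=3) -> (x=0, y=2)
  D (down): (x=0, y=2) -> (x=0, y=3)
  U (up): (x=0, y=3) -> (x=0, y=2)
  R (right): (x=0, y=2) -> (x=1, y=2)
Final: (x=1, y=2)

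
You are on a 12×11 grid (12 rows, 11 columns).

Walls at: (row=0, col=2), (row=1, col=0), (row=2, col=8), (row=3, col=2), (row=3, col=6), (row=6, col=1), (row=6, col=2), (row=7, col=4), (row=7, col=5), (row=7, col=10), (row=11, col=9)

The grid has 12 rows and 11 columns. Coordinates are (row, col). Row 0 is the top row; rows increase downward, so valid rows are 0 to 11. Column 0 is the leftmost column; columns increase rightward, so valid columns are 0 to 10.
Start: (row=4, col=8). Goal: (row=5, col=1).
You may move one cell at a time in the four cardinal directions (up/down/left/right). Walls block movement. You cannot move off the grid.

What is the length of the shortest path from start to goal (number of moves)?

BFS from (row=4, col=8) until reaching (row=5, col=1):
  Distance 0: (row=4, col=8)
  Distance 1: (row=3, col=8), (row=4, col=7), (row=4, col=9), (row=5, col=8)
  Distance 2: (row=3, col=7), (row=3, col=9), (row=4, col=6), (row=4, col=10), (row=5, col=7), (row=5, col=9), (row=6, col=8)
  Distance 3: (row=2, col=7), (row=2, col=9), (row=3, col=10), (row=4, col=5), (row=5, col=6), (row=5, col=10), (row=6, col=7), (row=6, col=9), (row=7, col=8)
  Distance 4: (row=1, col=7), (row=1, col=9), (row=2, col=6), (row=2, col=10), (row=3, col=5), (row=4, col=4), (row=5, col=5), (row=6, col=6), (row=6, col=10), (row=7, col=7), (row=7, col=9), (row=8, col=8)
  Distance 5: (row=0, col=7), (row=0, col=9), (row=1, col=6), (row=1, col=8), (row=1, col=10), (row=2, col=5), (row=3, col=4), (row=4, col=3), (row=5, col=4), (row=6, col=5), (row=7, col=6), (row=8, col=7), (row=8, col=9), (row=9, col=8)
  Distance 6: (row=0, col=6), (row=0, col=8), (row=0, col=10), (row=1, col=5), (row=2, col=4), (row=3, col=3), (row=4, col=2), (row=5, col=3), (row=6, col=4), (row=8, col=6), (row=8, col=10), (row=9, col=7), (row=9, col=9), (row=10, col=8)
  Distance 7: (row=0, col=5), (row=1, col=4), (row=2, col=3), (row=4, col=1), (row=5, col=2), (row=6, col=3), (row=8, col=5), (row=9, col=6), (row=9, col=10), (row=10, col=7), (row=10, col=9), (row=11, col=8)
  Distance 8: (row=0, col=4), (row=1, col=3), (row=2, col=2), (row=3, col=1), (row=4, col=0), (row=5, col=1), (row=7, col=3), (row=8, col=4), (row=9, col=5), (row=10, col=6), (row=10, col=10), (row=11, col=7)  <- goal reached here
One shortest path (8 moves): (row=4, col=8) -> (row=4, col=7) -> (row=4, col=6) -> (row=4, col=5) -> (row=4, col=4) -> (row=4, col=3) -> (row=4, col=2) -> (row=4, col=1) -> (row=5, col=1)

Answer: Shortest path length: 8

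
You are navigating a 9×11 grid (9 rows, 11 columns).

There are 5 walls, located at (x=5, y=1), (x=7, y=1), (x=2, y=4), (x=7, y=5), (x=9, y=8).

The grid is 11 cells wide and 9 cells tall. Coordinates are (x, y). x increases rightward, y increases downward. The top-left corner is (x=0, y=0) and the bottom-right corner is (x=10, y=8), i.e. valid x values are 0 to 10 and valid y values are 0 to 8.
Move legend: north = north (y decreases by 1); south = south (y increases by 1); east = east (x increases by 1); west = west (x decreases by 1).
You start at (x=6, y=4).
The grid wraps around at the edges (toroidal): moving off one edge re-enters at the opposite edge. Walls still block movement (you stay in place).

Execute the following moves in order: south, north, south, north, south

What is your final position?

Start: (x=6, y=4)
  south (south): (x=6, y=4) -> (x=6, y=5)
  north (north): (x=6, y=5) -> (x=6, y=4)
  south (south): (x=6, y=4) -> (x=6, y=5)
  north (north): (x=6, y=5) -> (x=6, y=4)
  south (south): (x=6, y=4) -> (x=6, y=5)
Final: (x=6, y=5)

Answer: Final position: (x=6, y=5)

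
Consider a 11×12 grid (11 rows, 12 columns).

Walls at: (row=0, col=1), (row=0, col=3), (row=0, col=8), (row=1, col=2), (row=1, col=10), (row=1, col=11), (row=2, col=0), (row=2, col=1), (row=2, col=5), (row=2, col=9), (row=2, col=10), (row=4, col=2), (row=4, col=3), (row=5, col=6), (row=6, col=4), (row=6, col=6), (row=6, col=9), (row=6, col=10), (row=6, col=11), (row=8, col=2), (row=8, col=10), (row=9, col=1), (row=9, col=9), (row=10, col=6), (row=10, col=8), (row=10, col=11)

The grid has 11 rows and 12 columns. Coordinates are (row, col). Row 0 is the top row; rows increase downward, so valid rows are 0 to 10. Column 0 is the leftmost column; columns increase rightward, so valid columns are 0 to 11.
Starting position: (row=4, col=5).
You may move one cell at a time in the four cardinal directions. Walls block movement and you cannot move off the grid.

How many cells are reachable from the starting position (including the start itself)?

Answer: Reachable cells: 102

Derivation:
BFS flood-fill from (row=4, col=5):
  Distance 0: (row=4, col=5)
  Distance 1: (row=3, col=5), (row=4, col=4), (row=4, col=6), (row=5, col=5)
  Distance 2: (row=3, col=4), (row=3, col=6), (row=4, col=7), (row=5, col=4), (row=6, col=5)
  Distance 3: (row=2, col=4), (row=2, col=6), (row=3, col=3), (row=3, col=7), (row=4, col=8), (row=5, col=3), (row=5, col=7), (row=7, col=5)
  Distance 4: (row=1, col=4), (row=1, col=6), (row=2, col=3), (row=2, col=7), (row=3, col=2), (row=3, col=8), (row=4, col=9), (row=5, col=2), (row=5, col=8), (row=6, col=3), (row=6, col=7), (row=7, col=4), (row=7, col=6), (row=8, col=5)
  Distance 5: (row=0, col=4), (row=0, col=6), (row=1, col=3), (row=1, col=5), (row=1, col=7), (row=2, col=2), (row=2, col=8), (row=3, col=1), (row=3, col=9), (row=4, col=10), (row=5, col=1), (row=5, col=9), (row=6, col=2), (row=6, col=8), (row=7, col=3), (row=7, col=7), (row=8, col=4), (row=8, col=6), (row=9, col=5)
  Distance 6: (row=0, col=5), (row=0, col=7), (row=1, col=8), (row=3, col=0), (row=3, col=10), (row=4, col=1), (row=4, col=11), (row=5, col=0), (row=5, col=10), (row=6, col=1), (row=7, col=2), (row=7, col=8), (row=8, col=3), (row=8, col=7), (row=9, col=4), (row=9, col=6), (row=10, col=5)
  Distance 7: (row=1, col=9), (row=3, col=11), (row=4, col=0), (row=5, col=11), (row=6, col=0), (row=7, col=1), (row=7, col=9), (row=8, col=8), (row=9, col=3), (row=9, col=7), (row=10, col=4)
  Distance 8: (row=0, col=9), (row=2, col=11), (row=7, col=0), (row=7, col=10), (row=8, col=1), (row=8, col=9), (row=9, col=2), (row=9, col=8), (row=10, col=3), (row=10, col=7)
  Distance 9: (row=0, col=10), (row=7, col=11), (row=8, col=0), (row=10, col=2)
  Distance 10: (row=0, col=11), (row=8, col=11), (row=9, col=0), (row=10, col=1)
  Distance 11: (row=9, col=11), (row=10, col=0)
  Distance 12: (row=9, col=10)
  Distance 13: (row=10, col=10)
  Distance 14: (row=10, col=9)
Total reachable: 102 (grid has 106 open cells total)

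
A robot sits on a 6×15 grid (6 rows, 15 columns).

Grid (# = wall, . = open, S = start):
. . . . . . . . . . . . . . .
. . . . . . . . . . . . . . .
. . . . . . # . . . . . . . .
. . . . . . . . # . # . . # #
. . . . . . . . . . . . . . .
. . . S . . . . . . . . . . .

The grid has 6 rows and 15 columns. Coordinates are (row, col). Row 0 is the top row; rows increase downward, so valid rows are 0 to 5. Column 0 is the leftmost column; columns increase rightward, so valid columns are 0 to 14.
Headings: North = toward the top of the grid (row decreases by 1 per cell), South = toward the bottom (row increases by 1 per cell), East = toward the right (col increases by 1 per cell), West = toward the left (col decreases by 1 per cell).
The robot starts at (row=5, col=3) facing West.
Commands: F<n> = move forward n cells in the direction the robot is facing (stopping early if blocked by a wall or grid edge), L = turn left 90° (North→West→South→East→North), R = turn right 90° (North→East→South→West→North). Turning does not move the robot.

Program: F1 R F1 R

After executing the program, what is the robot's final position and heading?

Answer: Final position: (row=4, col=2), facing East

Derivation:
Start: (row=5, col=3), facing West
  F1: move forward 1, now at (row=5, col=2)
  R: turn right, now facing North
  F1: move forward 1, now at (row=4, col=2)
  R: turn right, now facing East
Final: (row=4, col=2), facing East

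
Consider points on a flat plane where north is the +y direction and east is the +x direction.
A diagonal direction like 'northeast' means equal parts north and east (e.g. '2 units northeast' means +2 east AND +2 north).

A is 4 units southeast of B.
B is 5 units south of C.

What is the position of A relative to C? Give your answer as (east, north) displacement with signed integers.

Place C at the origin (east=0, north=0).
  B is 5 units south of C: delta (east=+0, north=-5); B at (east=0, north=-5).
  A is 4 units southeast of B: delta (east=+4, north=-4); A at (east=4, north=-9).
Therefore A relative to C: (east=4, north=-9).

Answer: A is at (east=4, north=-9) relative to C.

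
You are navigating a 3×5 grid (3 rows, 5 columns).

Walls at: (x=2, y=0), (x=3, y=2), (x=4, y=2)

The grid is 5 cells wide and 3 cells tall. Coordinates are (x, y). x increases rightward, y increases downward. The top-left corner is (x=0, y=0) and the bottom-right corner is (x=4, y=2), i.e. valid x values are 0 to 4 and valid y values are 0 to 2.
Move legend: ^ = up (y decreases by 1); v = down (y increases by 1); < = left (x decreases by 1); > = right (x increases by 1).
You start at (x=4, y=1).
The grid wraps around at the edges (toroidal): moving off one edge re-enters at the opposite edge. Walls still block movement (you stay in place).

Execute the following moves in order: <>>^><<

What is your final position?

Start: (x=4, y=1)
  < (left): (x=4, y=1) -> (x=3, y=1)
  > (right): (x=3, y=1) -> (x=4, y=1)
  > (right): (x=4, y=1) -> (x=0, y=1)
  ^ (up): (x=0, y=1) -> (x=0, y=0)
  > (right): (x=0, y=0) -> (x=1, y=0)
  < (left): (x=1, y=0) -> (x=0, y=0)
  < (left): (x=0, y=0) -> (x=4, y=0)
Final: (x=4, y=0)

Answer: Final position: (x=4, y=0)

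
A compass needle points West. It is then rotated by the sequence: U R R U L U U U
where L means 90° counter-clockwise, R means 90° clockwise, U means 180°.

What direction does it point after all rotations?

Start: West
  U (U-turn (180°)) -> East
  R (right (90° clockwise)) -> South
  R (right (90° clockwise)) -> West
  U (U-turn (180°)) -> East
  L (left (90° counter-clockwise)) -> North
  U (U-turn (180°)) -> South
  U (U-turn (180°)) -> North
  U (U-turn (180°)) -> South
Final: South

Answer: Final heading: South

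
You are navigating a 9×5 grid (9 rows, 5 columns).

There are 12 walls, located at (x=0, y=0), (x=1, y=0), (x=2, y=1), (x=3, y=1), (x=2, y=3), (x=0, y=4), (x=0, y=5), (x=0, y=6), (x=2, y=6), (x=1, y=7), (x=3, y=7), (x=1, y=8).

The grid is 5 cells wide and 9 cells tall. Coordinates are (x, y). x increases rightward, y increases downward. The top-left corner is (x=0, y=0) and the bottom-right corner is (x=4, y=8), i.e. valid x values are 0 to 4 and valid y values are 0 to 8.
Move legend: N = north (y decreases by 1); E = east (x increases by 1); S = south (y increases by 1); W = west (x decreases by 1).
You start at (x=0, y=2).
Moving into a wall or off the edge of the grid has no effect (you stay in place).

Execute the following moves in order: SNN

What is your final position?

Answer: Final position: (x=0, y=1)

Derivation:
Start: (x=0, y=2)
  S (south): (x=0, y=2) -> (x=0, y=3)
  N (north): (x=0, y=3) -> (x=0, y=2)
  N (north): (x=0, y=2) -> (x=0, y=1)
Final: (x=0, y=1)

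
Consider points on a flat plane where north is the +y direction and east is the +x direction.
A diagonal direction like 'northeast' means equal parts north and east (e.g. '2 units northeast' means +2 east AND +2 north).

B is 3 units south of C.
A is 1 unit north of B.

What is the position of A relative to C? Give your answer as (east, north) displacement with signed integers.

Place C at the origin (east=0, north=0).
  B is 3 units south of C: delta (east=+0, north=-3); B at (east=0, north=-3).
  A is 1 unit north of B: delta (east=+0, north=+1); A at (east=0, north=-2).
Therefore A relative to C: (east=0, north=-2).

Answer: A is at (east=0, north=-2) relative to C.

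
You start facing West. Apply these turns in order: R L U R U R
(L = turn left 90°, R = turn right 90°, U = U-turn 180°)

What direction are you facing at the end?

Start: West
  R (right (90° clockwise)) -> North
  L (left (90° counter-clockwise)) -> West
  U (U-turn (180°)) -> East
  R (right (90° clockwise)) -> South
  U (U-turn (180°)) -> North
  R (right (90° clockwise)) -> East
Final: East

Answer: Final heading: East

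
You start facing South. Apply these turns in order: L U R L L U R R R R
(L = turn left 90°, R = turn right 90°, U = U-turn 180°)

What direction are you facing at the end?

Start: South
  L (left (90° counter-clockwise)) -> East
  U (U-turn (180°)) -> West
  R (right (90° clockwise)) -> North
  L (left (90° counter-clockwise)) -> West
  L (left (90° counter-clockwise)) -> South
  U (U-turn (180°)) -> North
  R (right (90° clockwise)) -> East
  R (right (90° clockwise)) -> South
  R (right (90° clockwise)) -> West
  R (right (90° clockwise)) -> North
Final: North

Answer: Final heading: North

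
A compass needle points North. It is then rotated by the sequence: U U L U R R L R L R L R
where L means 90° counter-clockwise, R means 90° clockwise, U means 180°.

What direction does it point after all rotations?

Start: North
  U (U-turn (180°)) -> South
  U (U-turn (180°)) -> North
  L (left (90° counter-clockwise)) -> West
  U (U-turn (180°)) -> East
  R (right (90° clockwise)) -> South
  R (right (90° clockwise)) -> West
  L (left (90° counter-clockwise)) -> South
  R (right (90° clockwise)) -> West
  L (left (90° counter-clockwise)) -> South
  R (right (90° clockwise)) -> West
  L (left (90° counter-clockwise)) -> South
  R (right (90° clockwise)) -> West
Final: West

Answer: Final heading: West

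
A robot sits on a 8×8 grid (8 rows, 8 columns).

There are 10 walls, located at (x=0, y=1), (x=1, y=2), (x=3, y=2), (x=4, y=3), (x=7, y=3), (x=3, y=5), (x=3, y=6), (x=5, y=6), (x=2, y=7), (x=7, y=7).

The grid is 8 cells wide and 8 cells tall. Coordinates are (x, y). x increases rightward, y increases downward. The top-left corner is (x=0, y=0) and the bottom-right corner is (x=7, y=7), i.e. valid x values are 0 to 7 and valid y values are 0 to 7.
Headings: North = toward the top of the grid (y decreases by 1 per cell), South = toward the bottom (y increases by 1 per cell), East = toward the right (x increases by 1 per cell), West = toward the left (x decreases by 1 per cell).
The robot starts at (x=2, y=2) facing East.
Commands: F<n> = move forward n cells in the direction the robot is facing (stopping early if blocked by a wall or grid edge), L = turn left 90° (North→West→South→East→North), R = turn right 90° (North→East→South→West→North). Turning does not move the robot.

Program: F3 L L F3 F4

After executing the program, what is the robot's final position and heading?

Start: (x=2, y=2), facing East
  F3: move forward 0/3 (blocked), now at (x=2, y=2)
  L: turn left, now facing North
  L: turn left, now facing West
  F3: move forward 0/3 (blocked), now at (x=2, y=2)
  F4: move forward 0/4 (blocked), now at (x=2, y=2)
Final: (x=2, y=2), facing West

Answer: Final position: (x=2, y=2), facing West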